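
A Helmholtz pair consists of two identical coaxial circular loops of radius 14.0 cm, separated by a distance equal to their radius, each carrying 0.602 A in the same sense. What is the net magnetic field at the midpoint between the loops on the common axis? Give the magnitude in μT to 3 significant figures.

Each loop contributes B = μ₀IR²/[2(R²+z²)^(3/2)] on the axis, with z measured from that loop.
Loop 1 (z = 0.07 m): B₁ = 1.93×10⁻⁶ T. Loop 2 (z = 0.07 m): B₂ = 1.93×10⁻⁶ T.
The fields add: B = B₁ + B₂ = 3.87×10⁻⁶ T.

B ≈ 3.87 μT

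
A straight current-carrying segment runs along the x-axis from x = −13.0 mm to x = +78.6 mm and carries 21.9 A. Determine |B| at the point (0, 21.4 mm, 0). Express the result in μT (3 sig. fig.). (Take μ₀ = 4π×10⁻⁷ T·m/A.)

For a finite straight segment, B = (μ₀I/4πd)(sinθ₁ + sinθ₂), where θ₁, θ₂ are the angles from the perpendicular to each end.
The perpendicular distance is d = 0.0214 m; the end-offsets along the wire are a = 0.013 m and b = 0.0786 m.
sinθ₁ = 0.013/√(0.013²+0.0214²) = 0.5192; sinθ₂ = 0.0786/√(0.0786²+0.0214²) = 0.9649.
B = (4π×10⁻⁷ × 21.9) / (4π × 0.0214) × (0.5192 + 0.9649) = 1.52×10⁻⁴ T.

B ≈ 152 μT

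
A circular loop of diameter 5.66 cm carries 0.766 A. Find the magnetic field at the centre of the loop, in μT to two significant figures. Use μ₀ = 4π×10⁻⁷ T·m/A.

B ≈ 17 μT

At the centre of a circular loop the Biot–Savart law gives B = μ₀I/(2R) (so R = 0.0283 m).
B = (4π×10⁻⁷ × 0.766) / (2 × 0.0283) = 1.70×10⁻⁵ T.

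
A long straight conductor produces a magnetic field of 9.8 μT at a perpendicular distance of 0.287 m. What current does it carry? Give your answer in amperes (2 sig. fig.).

I ≈ 14 A

For a long straight wire B = μ₀I/(2πd), so I = 2πdB/μ₀.
I = 2π × 0.287 × 9.80×10⁻⁶ / (4π×10⁻⁷) = 14.1 A.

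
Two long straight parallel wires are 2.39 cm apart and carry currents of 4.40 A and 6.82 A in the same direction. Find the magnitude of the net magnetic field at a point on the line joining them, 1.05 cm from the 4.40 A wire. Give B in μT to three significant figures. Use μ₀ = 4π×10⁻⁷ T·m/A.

B ≈ 18.0 μT

Each long wire gives B = μ₀I/(2πd). Distances are d₁ = 0.0105 m and d₂ = 0.0134 m.
B₁ = 8.38×10⁻⁵ T, B₂ = 1.02×10⁻⁴ T.
Between parallel currents the two contributions point in opposite directions, so they subtract. B = |B₁ − B₂| = |8.38×10⁻⁵ − 1.02×10⁻⁴| = 1.80×10⁻⁵ T.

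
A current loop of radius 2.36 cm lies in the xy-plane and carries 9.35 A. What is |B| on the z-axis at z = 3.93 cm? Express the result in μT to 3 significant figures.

B ≈ 34.0 μT

On the axis of a circular loop, B = μ₀IR² / [2(R²+z²)^(3/2)].
R² + z² = (0.0236)² + (0.0393)² = 0.002101 m², and (R²+z²)^(3/2) = 9.63×10⁻⁵ m³.
B = (4π×10⁻⁷ × 9.35 × 0.000557) / (2 × 9.63×10⁻⁵) = 3.40×10⁻⁵ T.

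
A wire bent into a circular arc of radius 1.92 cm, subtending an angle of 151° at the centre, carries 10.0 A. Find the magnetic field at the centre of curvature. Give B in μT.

B ≈ 137 μT

The Biot–Savart field of a circular arc at its centre is B = μ₀Iφ/(4πR), with φ = 2.635 rad.
B = (4π×10⁻⁷ × 10.0 × 2.635) / (4π × 0.0192) = 1.37×10⁻⁴ T.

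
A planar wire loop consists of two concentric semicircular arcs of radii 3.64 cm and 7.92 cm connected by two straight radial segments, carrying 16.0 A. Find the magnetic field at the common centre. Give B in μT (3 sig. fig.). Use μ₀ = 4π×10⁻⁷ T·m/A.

B ≈ 74.6 μT

The radial connectors point toward the centre, so dl × r̂ = 0 and they contribute nothing.
Each semicircle gives μ₀I/(4R): inner arc 1.38×10⁻⁴ T, outer arc 6.35×10⁻⁵ T.
The two arcs carry current in opposite angular senses, so their fields oppose: B = |1.38×10⁻⁴ − 6.35×10⁻⁵| = 7.46×10⁻⁵ T.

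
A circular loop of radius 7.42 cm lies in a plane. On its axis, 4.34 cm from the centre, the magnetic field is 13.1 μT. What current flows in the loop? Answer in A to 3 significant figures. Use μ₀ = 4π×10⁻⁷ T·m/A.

On the axis of a loop, B = μ₀IR²/[2(R²+z²)^(3/2)], so I = 2B(R²+z²)^(3/2)/(μ₀R²).
R² + z² = 0.005506 + 0.001884 = 0.007389 m²; raised to 3/2 gives 6.35×10⁻⁴ m³.
I = 2 × 1.31×10⁻⁵ × 6.35×10⁻⁴ / (1.26×10⁻⁶ × 0.005506) = 2.41 A.

I ≈ 2.41 A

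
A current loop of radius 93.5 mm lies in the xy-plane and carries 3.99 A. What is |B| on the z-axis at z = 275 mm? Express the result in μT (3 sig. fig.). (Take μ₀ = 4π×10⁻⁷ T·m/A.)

B ≈ 0.894 μT

On the axis of a circular loop, B = μ₀IR² / [2(R²+z²)^(3/2)].
R² + z² = (0.0935)² + (0.275)² = 0.08437 m², and (R²+z²)^(3/2) = 2.45×10⁻² m³.
B = (4π×10⁻⁷ × 3.99 × 0.008742) / (2 × 2.45×10⁻²) = 8.94×10⁻⁷ T.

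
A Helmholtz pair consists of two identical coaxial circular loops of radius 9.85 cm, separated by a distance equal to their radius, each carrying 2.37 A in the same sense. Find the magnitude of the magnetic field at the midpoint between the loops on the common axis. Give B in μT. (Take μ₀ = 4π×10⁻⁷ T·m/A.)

Each loop contributes B = μ₀IR²/[2(R²+z²)^(3/2)] on the axis, with z measured from that loop.
Loop 1 (z = 0.04925 m): B₁ = 1.08×10⁻⁵ T. Loop 2 (z = 0.04925 m): B₂ = 1.08×10⁻⁵ T.
The fields add: B = B₁ + B₂ = 2.16×10⁻⁵ T.

B ≈ 21.6 μT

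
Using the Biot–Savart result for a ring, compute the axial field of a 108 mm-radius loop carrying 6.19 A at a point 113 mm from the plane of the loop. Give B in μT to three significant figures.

On the axis of a circular loop, B = μ₀IR² / [2(R²+z²)^(3/2)].
R² + z² = (0.108)² + (0.113)² = 0.02443 m², and (R²+z²)^(3/2) = 3.82×10⁻³ m³.
B = (4π×10⁻⁷ × 6.19 × 0.01166) / (2 × 3.82×10⁻³) = 1.19×10⁻⁵ T.

B ≈ 11.9 μT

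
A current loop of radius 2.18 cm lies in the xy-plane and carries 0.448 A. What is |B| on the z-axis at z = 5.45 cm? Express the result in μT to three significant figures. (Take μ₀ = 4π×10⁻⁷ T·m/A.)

B ≈ 0.661 μT

On the axis of a circular loop, B = μ₀IR² / [2(R²+z²)^(3/2)].
R² + z² = (0.0218)² + (0.0545)² = 0.003445 m², and (R²+z²)^(3/2) = 2.02×10⁻⁴ m³.
B = (4π×10⁻⁷ × 0.448 × 0.0004752) / (2 × 2.02×10⁻⁴) = 6.61×10⁻⁷ T.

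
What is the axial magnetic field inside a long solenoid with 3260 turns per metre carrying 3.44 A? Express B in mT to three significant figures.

B ≈ 14.1 mT

Inside a long solenoid, B = μ₀nI with n = 3260 turns/m.
B = 4π×10⁻⁷ × 3260 × 3.44 = 1.41×10⁻² T.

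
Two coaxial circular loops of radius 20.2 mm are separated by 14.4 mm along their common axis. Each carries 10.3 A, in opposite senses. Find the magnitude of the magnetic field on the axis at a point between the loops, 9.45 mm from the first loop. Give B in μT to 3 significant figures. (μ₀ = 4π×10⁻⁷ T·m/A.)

Each loop contributes B = μ₀IR²/[2(R²+z²)^(3/2)] on the axis, with z measured from that loop.
Loop 1 (z = 0.00945 m): B₁ = 2.38×10⁻⁴ T. Loop 2 (z = 0.00495 m): B₂ = 2.94×10⁻⁴ T.
The fields oppose: B = |B₁ − B₂| = 5.55×10⁻⁵ T.

B ≈ 55.5 μT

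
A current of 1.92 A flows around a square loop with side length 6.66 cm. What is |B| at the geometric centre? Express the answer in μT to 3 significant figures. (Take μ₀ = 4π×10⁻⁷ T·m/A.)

B ≈ 32.6 μT

Each side is a finite straight segment at perpendicular distance d = a/(2 tan(π/4)) = 0.0333 m from the centre, with end-angles ±π/4.
One side contributes B₁ = (μ₀I/4πd)·2 sin(π/4) = 8.15×10⁻⁶ T.
All 4 sides add in the same direction: B = 4 × 8.15×10⁻⁶ = 3.26×10⁻⁵ T.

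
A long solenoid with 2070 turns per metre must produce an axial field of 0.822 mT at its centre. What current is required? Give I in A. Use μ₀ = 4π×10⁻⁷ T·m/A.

Inside a long solenoid B = μ₀nI with n = 2070 m⁻¹, so I = B/(μ₀n).
I = 8.22×10⁻⁴ / (4π×10⁻⁷ × 2070) = 0.316 A.

I ≈ 0.316 A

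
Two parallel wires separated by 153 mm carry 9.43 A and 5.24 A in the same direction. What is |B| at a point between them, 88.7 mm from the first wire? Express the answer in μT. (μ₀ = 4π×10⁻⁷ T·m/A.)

Each long wire gives B = μ₀I/(2πd). Distances are d₁ = 0.0887 m and d₂ = 0.0643 m.
B₁ = 2.13×10⁻⁵ T, B₂ = 1.63×10⁻⁵ T.
Between parallel currents the two contributions point in opposite directions, so they subtract. B = |B₁ − B₂| = |2.13×10⁻⁵ − 1.63×10⁻⁵| = 4.96×10⁻⁶ T.

B ≈ 4.96 μT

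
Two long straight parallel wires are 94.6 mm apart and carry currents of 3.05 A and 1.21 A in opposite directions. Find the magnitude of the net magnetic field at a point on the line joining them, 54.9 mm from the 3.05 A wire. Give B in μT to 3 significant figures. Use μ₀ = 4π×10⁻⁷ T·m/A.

B ≈ 17.2 μT

Each long wire gives B = μ₀I/(2πd). Distances are d₁ = 0.0549 m and d₂ = 0.0397 m.
B₁ = 1.11×10⁻⁵ T, B₂ = 6.10×10⁻⁶ T.
Between antiparallel currents both contributions point the same way, so they add. B = B₁ + B₂ = 1.11×10⁻⁵ + 6.10×10⁻⁶ = 1.72×10⁻⁵ T.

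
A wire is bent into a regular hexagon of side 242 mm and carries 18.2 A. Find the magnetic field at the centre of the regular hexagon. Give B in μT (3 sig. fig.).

B ≈ 52.1 μT

Each side is a finite straight segment at perpendicular distance d = a/(2 tan(π/6)) = 0.2096 m from the centre, with end-angles ±π/6.
One side contributes B₁ = (μ₀I/4πd)·2 sin(π/6) = 8.68×10⁻⁶ T.
All 6 sides add in the same direction: B = 6 × 8.68×10⁻⁶ = 5.21×10⁻⁵ T.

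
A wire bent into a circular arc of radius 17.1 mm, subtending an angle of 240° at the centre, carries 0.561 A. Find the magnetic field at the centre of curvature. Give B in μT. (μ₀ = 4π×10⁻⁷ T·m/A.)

The Biot–Savart field of a circular arc at its centre is B = μ₀Iφ/(4πR), with φ = 4.189 rad.
B = (4π×10⁻⁷ × 0.561 × 4.189) / (4π × 0.0171) = 1.37×10⁻⁵ T.

B ≈ 13.7 μT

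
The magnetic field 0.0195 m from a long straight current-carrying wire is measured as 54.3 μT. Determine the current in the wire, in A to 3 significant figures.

For a long straight wire B = μ₀I/(2πd), so I = 2πdB/μ₀.
I = 2π × 0.0195 × 5.43×10⁻⁵ / (4π×10⁻⁷) = 5.29 A.

I ≈ 5.29 A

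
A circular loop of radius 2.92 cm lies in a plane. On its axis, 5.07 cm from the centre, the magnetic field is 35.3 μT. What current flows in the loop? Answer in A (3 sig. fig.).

On the axis of a loop, B = μ₀IR²/[2(R²+z²)^(3/2)], so I = 2B(R²+z²)^(3/2)/(μ₀R²).
R² + z² = 0.0008526 + 0.00257 = 0.003423 m²; raised to 3/2 gives 2.00×10⁻⁴ m³.
I = 2 × 3.53×10⁻⁵ × 2.00×10⁻⁴ / (1.26×10⁻⁶ × 0.0008526) = 13.2 A.

I ≈ 13.2 A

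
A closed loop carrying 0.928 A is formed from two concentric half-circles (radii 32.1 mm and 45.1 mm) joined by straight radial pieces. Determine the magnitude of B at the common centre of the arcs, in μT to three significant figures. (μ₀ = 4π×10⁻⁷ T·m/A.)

The radial connectors point toward the centre, so dl × r̂ = 0 and they contribute nothing.
Each semicircle gives μ₀I/(4R): inner arc 9.08×10⁻⁶ T, outer arc 6.46×10⁻⁶ T.
The two arcs carry current in opposite angular senses, so their fields oppose: B = |9.08×10⁻⁶ − 6.46×10⁻⁶| = 2.62×10⁻⁶ T.

B ≈ 2.62 μT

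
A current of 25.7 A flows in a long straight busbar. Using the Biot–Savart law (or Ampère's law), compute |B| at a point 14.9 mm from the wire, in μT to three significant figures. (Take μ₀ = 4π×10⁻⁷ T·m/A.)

For an infinitely long straight wire, B = μ₀I/(2πd).
B = (4π×10⁻⁷ × 25.7) / (2π × 0.0149) = 3.45×10⁻⁴ T.

B ≈ 345 μT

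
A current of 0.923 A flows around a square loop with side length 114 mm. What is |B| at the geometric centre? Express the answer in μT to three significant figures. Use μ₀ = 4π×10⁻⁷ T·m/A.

B ≈ 9.16 μT

Each side is a finite straight segment at perpendicular distance d = a/(2 tan(π/4)) = 0.057 m from the centre, with end-angles ±π/4.
One side contributes B₁ = (μ₀I/4πd)·2 sin(π/4) = 2.29×10⁻⁶ T.
All 4 sides add in the same direction: B = 4 × 2.29×10⁻⁶ = 9.16×10⁻⁶ T.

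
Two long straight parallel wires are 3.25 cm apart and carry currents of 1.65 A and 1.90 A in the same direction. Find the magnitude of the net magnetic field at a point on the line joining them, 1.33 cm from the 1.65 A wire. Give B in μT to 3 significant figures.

Each long wire gives B = μ₀I/(2πd). Distances are d₁ = 0.0133 m and d₂ = 0.0192 m.
B₁ = 2.48×10⁻⁵ T, B₂ = 1.98×10⁻⁵ T.
Between parallel currents the two contributions point in opposite directions, so they subtract. B = |B₁ − B₂| = |2.48×10⁻⁵ − 1.98×10⁻⁵| = 5.02×10⁻⁶ T.

B ≈ 5.02 μT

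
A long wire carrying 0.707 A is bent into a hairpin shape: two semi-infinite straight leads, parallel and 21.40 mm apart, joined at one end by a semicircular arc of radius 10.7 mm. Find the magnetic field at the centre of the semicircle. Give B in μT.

The semicircular arc contributes B_arc = μ₀I·π/(4πR) = μ₀I/(4R) = 2.08×10⁻⁵ T.
Each semi-infinite lead is at perpendicular distance R = 0.0107 m from the centre, with the perpendicular foot at its near end, so it contributes μ₀I/(4πR); both point the same way, together 1.32×10⁻⁵ T.
Arc and leads all point the same direction: B = 2.08×10⁻⁵ + 1.32×10⁻⁵ = 3.40×10⁻⁵ T.

B ≈ 34.0 μT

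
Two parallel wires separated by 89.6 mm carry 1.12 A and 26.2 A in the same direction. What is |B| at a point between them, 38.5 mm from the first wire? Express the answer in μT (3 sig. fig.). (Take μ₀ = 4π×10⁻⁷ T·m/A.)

B ≈ 96.7 μT

Each long wire gives B = μ₀I/(2πd). Distances are d₁ = 0.0385 m and d₂ = 0.0511 m.
B₁ = 5.82×10⁻⁶ T, B₂ = 1.03×10⁻⁴ T.
Between parallel currents the two contributions point in opposite directions, so they subtract. B = |B₁ − B₂| = |5.82×10⁻⁶ − 1.03×10⁻⁴| = 9.67×10⁻⁵ T.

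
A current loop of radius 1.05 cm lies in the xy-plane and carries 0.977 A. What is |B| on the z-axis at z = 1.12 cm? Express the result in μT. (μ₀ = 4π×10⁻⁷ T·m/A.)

B ≈ 18.7 μT

On the axis of a circular loop, B = μ₀IR² / [2(R²+z²)^(3/2)].
R² + z² = (0.0105)² + (0.0112)² = 0.0002357 m², and (R²+z²)^(3/2) = 3.62×10⁻⁶ m³.
B = (4π×10⁻⁷ × 0.977 × 0.0001103) / (2 × 3.62×10⁻⁶) = 1.87×10⁻⁵ T.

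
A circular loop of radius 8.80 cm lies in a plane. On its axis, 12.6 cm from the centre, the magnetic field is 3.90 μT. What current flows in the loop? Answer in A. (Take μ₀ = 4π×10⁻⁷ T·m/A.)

I ≈ 2.91 A

On the axis of a loop, B = μ₀IR²/[2(R²+z²)^(3/2)], so I = 2B(R²+z²)^(3/2)/(μ₀R²).
R² + z² = 0.007744 + 0.01588 = 0.02362 m²; raised to 3/2 gives 3.63×10⁻³ m³.
I = 2 × 3.90×10⁻⁶ × 3.63×10⁻³ / (1.26×10⁻⁶ × 0.007744) = 2.91 A.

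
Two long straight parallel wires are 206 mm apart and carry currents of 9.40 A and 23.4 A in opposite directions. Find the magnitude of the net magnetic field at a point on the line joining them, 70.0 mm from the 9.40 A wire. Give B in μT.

B ≈ 61.3 μT

Each long wire gives B = μ₀I/(2πd). Distances are d₁ = 0.07 m and d₂ = 0.136 m.
B₁ = 2.69×10⁻⁵ T, B₂ = 3.44×10⁻⁵ T.
Between antiparallel currents both contributions point the same way, so they add. B = B₁ + B₂ = 2.69×10⁻⁵ + 3.44×10⁻⁵ = 6.13×10⁻⁵ T.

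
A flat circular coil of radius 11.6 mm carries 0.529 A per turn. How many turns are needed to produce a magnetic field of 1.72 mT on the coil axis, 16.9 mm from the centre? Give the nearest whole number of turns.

For an N-turn coil, B = Nμ₀IR²/[2(R²+z²)^(3/2)]. A single turn gives B₁ = 5.19×10⁻⁶ T with R = 0.0116 m, z = 0.0169 m.
N = B/B₁ = 1.72×10⁻³ / 5.19×10⁻⁶ = 331.22.

N = 331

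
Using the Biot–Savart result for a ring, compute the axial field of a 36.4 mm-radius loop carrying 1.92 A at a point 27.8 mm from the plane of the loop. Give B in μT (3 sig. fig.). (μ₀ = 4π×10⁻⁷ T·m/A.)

On the axis of a circular loop, B = μ₀IR² / [2(R²+z²)^(3/2)].
R² + z² = (0.0364)² + (0.0278)² = 0.002098 m², and (R²+z²)^(3/2) = 9.61×10⁻⁵ m³.
B = (4π×10⁻⁷ × 1.92 × 0.001325) / (2 × 9.61×10⁻⁵) = 1.66×10⁻⁵ T.

B ≈ 16.6 μT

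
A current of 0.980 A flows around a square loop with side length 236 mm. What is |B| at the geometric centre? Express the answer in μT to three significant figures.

Each side is a finite straight segment at perpendicular distance d = a/(2 tan(π/4)) = 0.118 m from the centre, with end-angles ±π/4.
One side contributes B₁ = (μ₀I/4πd)·2 sin(π/4) = 1.17×10⁻⁶ T.
All 4 sides add in the same direction: B = 4 × 1.17×10⁻⁶ = 4.70×10⁻⁶ T.

B ≈ 4.70 μT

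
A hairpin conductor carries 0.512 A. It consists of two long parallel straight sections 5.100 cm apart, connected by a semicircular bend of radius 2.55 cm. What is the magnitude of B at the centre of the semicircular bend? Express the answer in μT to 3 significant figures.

The semicircular arc contributes B_arc = μ₀I·π/(4πR) = μ₀I/(4R) = 6.31×10⁻⁶ T.
Each semi-infinite lead is at perpendicular distance R = 0.0255 m from the centre, with the perpendicular foot at its near end, so it contributes μ₀I/(4πR); both point the same way, together 4.02×10⁻⁶ T.
Arc and leads all point the same direction: B = 6.31×10⁻⁶ + 4.02×10⁻⁶ = 1.03×10⁻⁵ T.

B ≈ 10.3 μT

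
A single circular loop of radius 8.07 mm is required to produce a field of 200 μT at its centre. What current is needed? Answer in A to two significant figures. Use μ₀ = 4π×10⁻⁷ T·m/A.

I ≈ 2.6 A

At the centre of a circular loop B = μ₀I/(2R), so I = 2RB/μ₀.
With R = 0.00807 m, I = 2 × 0.00807 × 2.00×10⁻⁴ / (4π×10⁻⁷) = 2.57 A.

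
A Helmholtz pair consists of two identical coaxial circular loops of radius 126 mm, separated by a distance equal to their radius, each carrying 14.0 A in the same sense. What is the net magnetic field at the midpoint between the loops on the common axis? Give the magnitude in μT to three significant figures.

Each loop contributes B = μ₀IR²/[2(R²+z²)^(3/2)] on the axis, with z measured from that loop.
Loop 1 (z = 0.063 m): B₁ = 5.00×10⁻⁵ T. Loop 2 (z = 0.063 m): B₂ = 5.00×10⁻⁵ T.
The fields add: B = B₁ + B₂ = 9.99×10⁻⁵ T.

B ≈ 99.9 μT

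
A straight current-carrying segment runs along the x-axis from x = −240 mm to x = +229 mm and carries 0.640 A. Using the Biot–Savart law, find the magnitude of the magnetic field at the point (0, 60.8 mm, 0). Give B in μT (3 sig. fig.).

For a finite straight segment, B = (μ₀I/4πd)(sinθ₁ + sinθ₂), where θ₁, θ₂ are the angles from the perpendicular to each end.
The perpendicular distance is d = 0.0608 m; the end-offsets along the wire are a = 0.24 m and b = 0.229 m.
sinθ₁ = 0.24/√(0.24²+0.0608²) = 0.9694; sinθ₂ = 0.229/√(0.229²+0.0608²) = 0.9665.
B = (4π×10⁻⁷ × 0.640) / (4π × 0.0608) × (0.9694 + 0.9665) = 2.04×10⁻⁶ T.

B ≈ 2.04 μT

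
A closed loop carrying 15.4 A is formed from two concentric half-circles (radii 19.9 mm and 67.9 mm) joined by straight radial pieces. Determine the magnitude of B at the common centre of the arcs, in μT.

The radial connectors point toward the centre, so dl × r̂ = 0 and they contribute nothing.
Each semicircle gives μ₀I/(4R): inner arc 2.43×10⁻⁴ T, outer arc 7.13×10⁻⁵ T.
The two arcs carry current in opposite angular senses, so their fields oppose: B = |2.43×10⁻⁴ − 7.13×10⁻⁵| = 1.72×10⁻⁴ T.

B ≈ 172 μT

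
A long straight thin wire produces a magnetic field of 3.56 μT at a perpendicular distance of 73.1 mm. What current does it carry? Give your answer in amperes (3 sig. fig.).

For a long straight wire B = μ₀I/(2πd), so I = 2πdB/μ₀.
I = 2π × 0.0731 × 3.56×10⁻⁶ / (4π×10⁻⁷) = 1.30 A.

I ≈ 1.30 A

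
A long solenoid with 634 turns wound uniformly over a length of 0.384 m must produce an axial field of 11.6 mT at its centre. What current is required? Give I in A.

I ≈ 5.59 A

Inside a long solenoid B = μ₀nI with n = 1651 m⁻¹, so I = B/(μ₀n).
I = 1.16×10⁻² / (4π×10⁻⁷ × 1651) = 5.59 A.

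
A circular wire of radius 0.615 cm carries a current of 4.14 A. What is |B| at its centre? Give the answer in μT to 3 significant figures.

At the centre of a circular loop the Biot–Savart law gives B = μ₀I/(2R).
B = (4π×10⁻⁷ × 4.14) / (2 × 0.00615) = 4.23×10⁻⁴ T.

B ≈ 423 μT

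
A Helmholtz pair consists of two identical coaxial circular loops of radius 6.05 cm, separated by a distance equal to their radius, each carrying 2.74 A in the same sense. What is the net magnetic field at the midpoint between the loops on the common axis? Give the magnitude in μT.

Each loop contributes B = μ₀IR²/[2(R²+z²)^(3/2)] on the axis, with z measured from that loop.
Loop 1 (z = 0.03025 m): B₁ = 2.04×10⁻⁵ T. Loop 2 (z = 0.03025 m): B₂ = 2.04×10⁻⁵ T.
The fields add: B = B₁ + B₂ = 4.07×10⁻⁵ T.

B ≈ 40.7 μT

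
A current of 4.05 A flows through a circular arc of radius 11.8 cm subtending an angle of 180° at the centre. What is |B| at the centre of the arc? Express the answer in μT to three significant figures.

B ≈ 10.8 μT

The Biot–Savart field of a circular arc at its centre is B = μ₀Iφ/(4πR), with φ = 3.142 rad.
B = (4π×10⁻⁷ × 4.05 × 3.142) / (4π × 0.118) = 1.08×10⁻⁵ T.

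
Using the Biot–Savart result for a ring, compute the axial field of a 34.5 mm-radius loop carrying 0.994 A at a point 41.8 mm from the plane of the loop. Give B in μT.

On the axis of a circular loop, B = μ₀IR² / [2(R²+z²)^(3/2)].
R² + z² = (0.0345)² + (0.0418)² = 0.002937 m², and (R²+z²)^(3/2) = 1.59×10⁻⁴ m³.
B = (4π×10⁻⁷ × 0.994 × 0.00119) / (2 × 1.59×10⁻⁴) = 4.67×10⁻⁶ T.

B ≈ 4.67 μT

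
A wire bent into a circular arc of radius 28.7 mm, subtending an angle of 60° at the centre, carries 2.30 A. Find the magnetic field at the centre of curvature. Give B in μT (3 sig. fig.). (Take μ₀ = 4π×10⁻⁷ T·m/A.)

The Biot–Savart field of a circular arc at its centre is B = μ₀Iφ/(4πR), with φ = 1.047 rad.
B = (4π×10⁻⁷ × 2.30 × 1.047) / (4π × 0.0287) = 8.39×10⁻⁶ T.

B ≈ 8.39 μT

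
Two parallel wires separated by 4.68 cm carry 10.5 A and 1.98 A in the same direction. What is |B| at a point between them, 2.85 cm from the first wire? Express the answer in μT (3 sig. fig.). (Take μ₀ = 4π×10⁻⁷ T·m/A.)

B ≈ 52.0 μT

Each long wire gives B = μ₀I/(2πd). Distances are d₁ = 0.0285 m and d₂ = 0.0183 m.
B₁ = 7.37×10⁻⁵ T, B₂ = 2.16×10⁻⁵ T.
Between parallel currents the two contributions point in opposite directions, so they subtract. B = |B₁ − B₂| = |7.37×10⁻⁵ − 2.16×10⁻⁵| = 5.20×10⁻⁵ T.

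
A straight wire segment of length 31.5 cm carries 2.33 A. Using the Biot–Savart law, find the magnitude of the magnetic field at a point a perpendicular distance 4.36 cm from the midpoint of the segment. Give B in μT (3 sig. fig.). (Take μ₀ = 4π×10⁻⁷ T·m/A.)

B ≈ 10.3 μT

For a finite straight segment, B = (μ₀I/4πd)(sinθ₁ + sinθ₂), where θ₁, θ₂ are the angles from the perpendicular to each end.
The perpendicular from the point meets the wire at its midpoint, so each end is L/2 = 0.1575 m away along the wire.
sinθ₁ = 0.1575/√(0.1575²+0.0436²) = 0.9638; sinθ₂ = 0.1575/√(0.1575²+0.0436²) = 0.9638.
B = (4π×10⁻⁷ × 2.33) / (4π × 0.0436) × (0.9638 + 0.9638) = 1.03×10⁻⁵ T.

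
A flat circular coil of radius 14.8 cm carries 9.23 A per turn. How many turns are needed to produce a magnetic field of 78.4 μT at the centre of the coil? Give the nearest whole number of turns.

For an N-turn coil, B = Nμ₀I/(2R). A single turn gives B₁ = 3.92×10⁻⁵ T with R = 0.148 m.
N = B/B₁ = 7.84×10⁻⁵ / 3.92×10⁻⁵ = 2.00.

N = 2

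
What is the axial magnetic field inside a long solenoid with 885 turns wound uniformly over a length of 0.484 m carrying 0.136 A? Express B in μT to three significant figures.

Inside a long solenoid, B = μ₀nI with n = 1829 turns/m.
B = 4π×10⁻⁷ × 1829 × 0.136 = 3.12×10⁻⁴ T.

B ≈ 312 μT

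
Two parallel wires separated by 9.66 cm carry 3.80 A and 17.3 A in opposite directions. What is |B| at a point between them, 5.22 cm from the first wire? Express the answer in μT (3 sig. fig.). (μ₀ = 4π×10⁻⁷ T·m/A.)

B ≈ 92.5 μT

Each long wire gives B = μ₀I/(2πd). Distances are d₁ = 0.0522 m and d₂ = 0.0444 m.
B₁ = 1.46×10⁻⁵ T, B₂ = 7.79×10⁻⁵ T.
Between antiparallel currents both contributions point the same way, so they add. B = B₁ + B₂ = 1.46×10⁻⁵ + 7.79×10⁻⁵ = 9.25×10⁻⁵ T.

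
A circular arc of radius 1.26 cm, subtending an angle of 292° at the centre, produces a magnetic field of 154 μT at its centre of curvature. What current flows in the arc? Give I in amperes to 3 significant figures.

For a circular arc, B = μ₀Iφ/(4πR) with φ in radians; here φ = 5.096 rad.
So I = 4πRB/(μ₀φ) = 4π × 0.0126 × 1.54×10⁻⁴ / (4π×10⁻⁷ × 5.096) = 3.81 A.

I ≈ 3.81 A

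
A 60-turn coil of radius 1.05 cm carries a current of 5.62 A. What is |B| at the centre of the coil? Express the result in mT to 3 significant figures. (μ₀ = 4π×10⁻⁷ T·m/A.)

B ≈ 20.2 mT

For an N-turn flat coil, B = Nμ₀I/(2R) with R = 0.0105 m.
B = 60 × 3.36×10⁻⁴ T = 2.02×10⁻² T.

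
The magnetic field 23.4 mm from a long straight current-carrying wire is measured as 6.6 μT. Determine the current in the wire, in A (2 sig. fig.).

For a long straight wire B = μ₀I/(2πd), so I = 2πdB/μ₀.
I = 2π × 0.0234 × 6.60×10⁻⁶ / (4π×10⁻⁷) = 0.772 A.

I ≈ 0.77 A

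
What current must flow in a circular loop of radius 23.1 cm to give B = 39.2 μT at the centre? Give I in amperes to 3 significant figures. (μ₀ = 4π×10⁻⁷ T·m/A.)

At the centre of a circular loop B = μ₀I/(2R), so I = 2RB/μ₀.
With R = 0.231 m, I = 2 × 0.231 × 3.92×10⁻⁵ / (4π×10⁻⁷) = 14.4 A.

I ≈ 14.4 A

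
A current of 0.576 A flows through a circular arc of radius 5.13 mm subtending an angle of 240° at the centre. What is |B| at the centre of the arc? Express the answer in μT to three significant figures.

The Biot–Savart field of a circular arc at its centre is B = μ₀Iφ/(4πR), with φ = 4.189 rad.
B = (4π×10⁻⁷ × 0.576 × 4.189) / (4π × 0.00513) = 4.70×10⁻⁵ T.

B ≈ 47.0 μT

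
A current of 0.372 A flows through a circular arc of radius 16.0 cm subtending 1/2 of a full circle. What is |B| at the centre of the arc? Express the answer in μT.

B ≈ 0.730 μT

The Biot–Savart field of a circular arc at its centre is B = μ₀Iφ/(4πR), with φ = 3.142 rad.
B = (4π×10⁻⁷ × 0.372 × 3.142) / (4π × 0.16) = 7.30×10⁻⁷ T.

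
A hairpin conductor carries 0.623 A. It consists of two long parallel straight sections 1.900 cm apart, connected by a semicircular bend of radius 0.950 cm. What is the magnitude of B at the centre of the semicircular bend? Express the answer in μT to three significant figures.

The semicircular arc contributes B_arc = μ₀I·π/(4πR) = μ₀I/(4R) = 2.06×10⁻⁵ T.
Each semi-infinite lead is at perpendicular distance R = 0.0095 m from the centre, with the perpendicular foot at its near end, so it contributes μ₀I/(4πR); both point the same way, together 1.31×10⁻⁵ T.
Arc and leads all point the same direction: B = 2.06×10⁻⁵ + 1.31×10⁻⁵ = 3.37×10⁻⁵ T.

B ≈ 33.7 μT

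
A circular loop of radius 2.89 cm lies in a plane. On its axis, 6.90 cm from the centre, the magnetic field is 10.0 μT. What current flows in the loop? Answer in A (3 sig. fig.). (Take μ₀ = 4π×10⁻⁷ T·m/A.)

I ≈ 7.98 A

On the axis of a loop, B = μ₀IR²/[2(R²+z²)^(3/2)], so I = 2B(R²+z²)^(3/2)/(μ₀R²).
R² + z² = 0.0008352 + 0.004761 = 0.005596 m²; raised to 3/2 gives 4.19×10⁻⁴ m³.
I = 2 × 1.00×10⁻⁵ × 4.19×10⁻⁴ / (1.26×10⁻⁶ × 0.0008352) = 7.98 A.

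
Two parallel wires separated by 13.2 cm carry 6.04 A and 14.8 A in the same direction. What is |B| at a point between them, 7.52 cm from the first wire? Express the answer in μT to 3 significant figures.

B ≈ 36.0 μT

Each long wire gives B = μ₀I/(2πd). Distances are d₁ = 0.0752 m and d₂ = 0.0568 m.
B₁ = 1.61×10⁻⁵ T, B₂ = 5.21×10⁻⁵ T.
Between parallel currents the two contributions point in opposite directions, so they subtract. B = |B₁ − B₂| = |1.61×10⁻⁵ − 5.21×10⁻⁵| = 3.60×10⁻⁵ T.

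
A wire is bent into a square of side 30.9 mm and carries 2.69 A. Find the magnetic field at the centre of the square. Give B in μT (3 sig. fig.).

B ≈ 98.5 μT

Each side is a finite straight segment at perpendicular distance d = a/(2 tan(π/4)) = 0.01545 m from the centre, with end-angles ±π/4.
One side contributes B₁ = (μ₀I/4πd)·2 sin(π/4) = 2.46×10⁻⁵ T.
All 4 sides add in the same direction: B = 4 × 2.46×10⁻⁵ = 9.85×10⁻⁵ T.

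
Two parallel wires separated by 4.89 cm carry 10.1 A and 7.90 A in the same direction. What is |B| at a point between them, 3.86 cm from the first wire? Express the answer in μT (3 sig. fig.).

Each long wire gives B = μ₀I/(2πd). Distances are d₁ = 0.0386 m and d₂ = 0.0103 m.
B₁ = 5.23×10⁻⁵ T, B₂ = 1.53×10⁻⁴ T.
Between parallel currents the two contributions point in opposite directions, so they subtract. B = |B₁ − B₂| = |5.23×10⁻⁵ − 1.53×10⁻⁴| = 1.01×10⁻⁴ T.

B ≈ 101 μT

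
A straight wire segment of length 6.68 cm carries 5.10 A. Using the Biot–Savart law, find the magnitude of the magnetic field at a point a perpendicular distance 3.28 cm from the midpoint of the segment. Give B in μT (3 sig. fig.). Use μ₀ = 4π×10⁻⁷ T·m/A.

B ≈ 22.2 μT

For a finite straight segment, B = (μ₀I/4πd)(sinθ₁ + sinθ₂), where θ₁, θ₂ are the angles from the perpendicular to each end.
The perpendicular from the point meets the wire at its midpoint, so each end is L/2 = 0.0334 m away along the wire.
sinθ₁ = 0.0334/√(0.0334²+0.0328²) = 0.7135; sinθ₂ = 0.0334/√(0.0334²+0.0328²) = 0.7135.
B = (4π×10⁻⁷ × 5.10) / (4π × 0.0328) × (0.7135 + 0.7135) = 2.22×10⁻⁵ T.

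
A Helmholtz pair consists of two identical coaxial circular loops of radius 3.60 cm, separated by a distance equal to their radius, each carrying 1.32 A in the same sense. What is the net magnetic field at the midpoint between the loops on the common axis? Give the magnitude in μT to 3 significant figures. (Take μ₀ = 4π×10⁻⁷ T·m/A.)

B ≈ 33.0 μT

Each loop contributes B = μ₀IR²/[2(R²+z²)^(3/2)] on the axis, with z measured from that loop.
Loop 1 (z = 0.018 m): B₁ = 1.65×10⁻⁵ T. Loop 2 (z = 0.018 m): B₂ = 1.65×10⁻⁵ T.
The fields add: B = B₁ + B₂ = 3.30×10⁻⁵ T.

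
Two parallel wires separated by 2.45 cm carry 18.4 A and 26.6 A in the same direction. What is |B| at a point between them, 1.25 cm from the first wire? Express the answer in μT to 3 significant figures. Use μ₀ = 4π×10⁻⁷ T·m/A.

B ≈ 149 μT

Each long wire gives B = μ₀I/(2πd). Distances are d₁ = 0.0125 m and d₂ = 0.012 m.
B₁ = 2.94×10⁻⁴ T, B₂ = 4.43×10⁻⁴ T.
Between parallel currents the two contributions point in opposite directions, so they subtract. B = |B₁ − B₂| = |2.94×10⁻⁴ − 4.43×10⁻⁴| = 1.49×10⁻⁴ T.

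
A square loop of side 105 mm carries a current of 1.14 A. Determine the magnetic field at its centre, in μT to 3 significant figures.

Each side is a finite straight segment at perpendicular distance d = a/(2 tan(π/4)) = 0.0525 m from the centre, with end-angles ±π/4.
One side contributes B₁ = (μ₀I/4πd)·2 sin(π/4) = 3.07×10⁻⁶ T.
All 4 sides add in the same direction: B = 4 × 3.07×10⁻⁶ = 1.23×10⁻⁵ T.

B ≈ 12.3 μT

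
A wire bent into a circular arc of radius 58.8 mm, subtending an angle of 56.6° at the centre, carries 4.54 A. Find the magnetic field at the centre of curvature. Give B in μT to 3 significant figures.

B ≈ 7.63 μT

The Biot–Savart field of a circular arc at its centre is B = μ₀Iφ/(4πR), with φ = 0.9879 rad.
B = (4π×10⁻⁷ × 4.54 × 0.9879) / (4π × 0.0588) = 7.63×10⁻⁶ T.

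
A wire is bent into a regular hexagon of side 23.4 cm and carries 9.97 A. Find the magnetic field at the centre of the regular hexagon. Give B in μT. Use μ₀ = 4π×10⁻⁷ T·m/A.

B ≈ 29.5 μT

Each side is a finite straight segment at perpendicular distance d = a/(2 tan(π/6)) = 0.2026 m from the centre, with end-angles ±π/6.
One side contributes B₁ = (μ₀I/4πd)·2 sin(π/6) = 4.92×10⁻⁶ T.
All 6 sides add in the same direction: B = 6 × 4.92×10⁻⁶ = 2.95×10⁻⁵ T.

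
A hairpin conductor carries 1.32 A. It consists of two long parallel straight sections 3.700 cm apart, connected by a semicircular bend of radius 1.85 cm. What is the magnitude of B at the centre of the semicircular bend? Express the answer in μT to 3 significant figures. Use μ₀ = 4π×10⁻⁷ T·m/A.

B ≈ 36.7 μT

The semicircular arc contributes B_arc = μ₀I·π/(4πR) = μ₀I/(4R) = 2.24×10⁻⁵ T.
Each semi-infinite lead is at perpendicular distance R = 0.0185 m from the centre, with the perpendicular foot at its near end, so it contributes μ₀I/(4πR); both point the same way, together 1.43×10⁻⁵ T.
Arc and leads all point the same direction: B = 2.24×10⁻⁵ + 1.43×10⁻⁵ = 3.67×10⁻⁵ T.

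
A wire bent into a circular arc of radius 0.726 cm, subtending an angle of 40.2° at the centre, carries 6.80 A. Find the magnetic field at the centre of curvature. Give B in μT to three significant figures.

The Biot–Savart field of a circular arc at its centre is B = μ₀Iφ/(4πR), with φ = 0.7016 rad.
B = (4π×10⁻⁷ × 6.80 × 0.7016) / (4π × 0.00726) = 6.57×10⁻⁵ T.

B ≈ 65.7 μT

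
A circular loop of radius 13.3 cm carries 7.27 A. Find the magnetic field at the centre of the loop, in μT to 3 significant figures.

At the centre of a circular loop the Biot–Savart law gives B = μ₀I/(2R).
B = (4π×10⁻⁷ × 7.27) / (2 × 0.133) = 3.43×10⁻⁵ T.

B ≈ 34.3 μT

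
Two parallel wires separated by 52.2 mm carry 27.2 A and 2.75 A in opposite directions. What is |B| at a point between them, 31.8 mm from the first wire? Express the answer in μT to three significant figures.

Each long wire gives B = μ₀I/(2πd). Distances are d₁ = 0.0318 m and d₂ = 0.0204 m.
B₁ = 1.71×10⁻⁴ T, B₂ = 2.70×10⁻⁵ T.
Between antiparallel currents both contributions point the same way, so they add. B = B₁ + B₂ = 1.71×10⁻⁴ + 2.70×10⁻⁵ = 1.98×10⁻⁴ T.

B ≈ 198 μT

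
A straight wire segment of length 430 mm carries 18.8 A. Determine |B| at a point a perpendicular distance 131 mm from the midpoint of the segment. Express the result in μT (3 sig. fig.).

B ≈ 24.5 μT

For a finite straight segment, B = (μ₀I/4πd)(sinθ₁ + sinθ₂), where θ₁, θ₂ are the angles from the perpendicular to each end.
The perpendicular from the point meets the wire at its midpoint, so each end is L/2 = 0.215 m away along the wire.
sinθ₁ = 0.215/√(0.215²+0.131²) = 0.8540; sinθ₂ = 0.215/√(0.215²+0.131²) = 0.8540.
B = (4π×10⁻⁷ × 18.8) / (4π × 0.131) × (0.8540 + 0.8540) = 2.45×10⁻⁵ T.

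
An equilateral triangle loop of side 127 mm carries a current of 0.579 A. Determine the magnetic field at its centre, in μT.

Each side is a finite straight segment at perpendicular distance d = a/(2 tan(π/3)) = 0.03666 m from the centre, with end-angles ±π/3.
One side contributes B₁ = (μ₀I/4πd)·2 sin(π/3) = 2.74×10⁻⁶ T.
All 3 sides add in the same direction: B = 3 × 2.74×10⁻⁶ = 8.21×10⁻⁶ T.

B ≈ 8.21 μT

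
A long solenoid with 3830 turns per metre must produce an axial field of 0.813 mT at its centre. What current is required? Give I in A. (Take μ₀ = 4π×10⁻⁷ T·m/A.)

I ≈ 0.169 A

Inside a long solenoid B = μ₀nI with n = 3830 m⁻¹, so I = B/(μ₀n).
I = 8.13×10⁻⁴ / (4π×10⁻⁷ × 3830) = 0.169 A.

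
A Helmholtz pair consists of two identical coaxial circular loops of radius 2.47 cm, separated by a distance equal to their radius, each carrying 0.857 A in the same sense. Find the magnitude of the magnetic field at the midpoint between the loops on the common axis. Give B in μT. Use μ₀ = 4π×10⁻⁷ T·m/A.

Each loop contributes B = μ₀IR²/[2(R²+z²)^(3/2)] on the axis, with z measured from that loop.
Loop 1 (z = 0.01235 m): B₁ = 1.56×10⁻⁵ T. Loop 2 (z = 0.01235 m): B₂ = 1.56×10⁻⁵ T.
The fields add: B = B₁ + B₂ = 3.12×10⁻⁵ T.

B ≈ 31.2 μT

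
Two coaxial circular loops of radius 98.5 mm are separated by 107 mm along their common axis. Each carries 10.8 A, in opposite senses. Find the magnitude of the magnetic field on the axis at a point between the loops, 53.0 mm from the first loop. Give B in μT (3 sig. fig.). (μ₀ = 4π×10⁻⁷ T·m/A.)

Each loop contributes B = μ₀IR²/[2(R²+z²)^(3/2)] on the axis, with z measured from that loop.
Loop 1 (z = 0.053 m): B₁ = 4.70×10⁻⁵ T. Loop 2 (z = 0.054 m): B₂ = 4.64×10⁻⁵ T.
The fields oppose: B = |B₁ − B₂| = 5.97×10⁻⁷ T.

B ≈ 0.597 μT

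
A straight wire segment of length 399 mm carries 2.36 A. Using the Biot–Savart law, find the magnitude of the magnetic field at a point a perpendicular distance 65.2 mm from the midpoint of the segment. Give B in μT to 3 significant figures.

B ≈ 6.88 μT

For a finite straight segment, B = (μ₀I/4πd)(sinθ₁ + sinθ₂), where θ₁, θ₂ are the angles from the perpendicular to each end.
The perpendicular from the point meets the wire at its midpoint, so each end is L/2 = 0.1995 m away along the wire.
sinθ₁ = 0.1995/√(0.1995²+0.0652²) = 0.9505; sinθ₂ = 0.1995/√(0.1995²+0.0652²) = 0.9505.
B = (4π×10⁻⁷ × 2.36) / (4π × 0.0652) × (0.9505 + 0.9505) = 6.88×10⁻⁶ T.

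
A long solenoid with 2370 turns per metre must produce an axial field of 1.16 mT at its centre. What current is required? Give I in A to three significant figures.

Inside a long solenoid B = μ₀nI with n = 2370 m⁻¹, so I = B/(μ₀n).
I = 1.16×10⁻³ / (4π×10⁻⁷ × 2370) = 0.389 A.

I ≈ 0.389 A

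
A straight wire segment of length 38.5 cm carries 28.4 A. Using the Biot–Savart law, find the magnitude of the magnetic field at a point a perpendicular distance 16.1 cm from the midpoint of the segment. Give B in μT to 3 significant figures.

B ≈ 27.1 μT

For a finite straight segment, B = (μ₀I/4πd)(sinθ₁ + sinθ₂), where θ₁, θ₂ are the angles from the perpendicular to each end.
The perpendicular from the point meets the wire at its midpoint, so each end is L/2 = 0.1925 m away along the wire.
sinθ₁ = 0.1925/√(0.1925²+0.161²) = 0.7671; sinθ₂ = 0.1925/√(0.1925²+0.161²) = 0.7671.
B = (4π×10⁻⁷ × 28.4) / (4π × 0.161) × (0.7671 + 0.7671) = 2.71×10⁻⁵ T.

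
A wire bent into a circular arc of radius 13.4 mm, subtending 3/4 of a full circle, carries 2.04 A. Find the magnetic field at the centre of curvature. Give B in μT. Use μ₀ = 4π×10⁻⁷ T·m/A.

The Biot–Savart field of a circular arc at its centre is B = μ₀Iφ/(4πR), with φ = 4.712 rad.
B = (4π×10⁻⁷ × 2.04 × 4.712) / (4π × 0.0134) = 7.17×10⁻⁵ T.

B ≈ 71.7 μT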